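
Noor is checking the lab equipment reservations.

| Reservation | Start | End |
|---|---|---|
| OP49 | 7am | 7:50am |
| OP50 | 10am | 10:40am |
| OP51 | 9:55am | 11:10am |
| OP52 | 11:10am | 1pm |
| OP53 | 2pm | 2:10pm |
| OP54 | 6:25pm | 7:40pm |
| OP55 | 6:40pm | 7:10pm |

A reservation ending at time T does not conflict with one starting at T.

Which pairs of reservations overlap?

Two intervals overlap when each starts before the other ends.
Sorted by start: OP49, OP51, OP50, OP52, OP53, OP54, OP55.
OP51 starts after OP49 ends; OP49 is clear from here.
OP50 starts before OP51 ends → OP51 and OP50 overlap.
OP52 starts exactly when OP51 ends (back-to-back, no overlap); OP51 is clear from here.
OP52 starts after OP50 ends; OP50 is clear from here.
OP53 starts after OP52 ends; OP52 is clear from here.
OP54 starts after OP53 ends; OP53 is clear from here.
OP55 starts before OP54 ends → OP54 and OP55 overlap.

OP50 & OP51, OP54 & OP55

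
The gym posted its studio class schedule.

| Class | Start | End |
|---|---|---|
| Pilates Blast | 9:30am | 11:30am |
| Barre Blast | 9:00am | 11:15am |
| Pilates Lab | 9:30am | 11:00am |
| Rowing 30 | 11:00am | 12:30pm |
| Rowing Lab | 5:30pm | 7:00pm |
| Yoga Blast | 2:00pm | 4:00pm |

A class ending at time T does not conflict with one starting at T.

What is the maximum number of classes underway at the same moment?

3

Sort all start/end points and keep a running count:
9:00am start Barre Blast → 1
9:30am start Pilates Blast → 2
9:30am start Pilates Lab → 3
11:00am end Pilates Lab → 2
11:00am start Rowing 30 → 3
11:15am end Barre Blast → 2
11:30am end Pilates Blast → 1
12:30pm end Rowing 30 → 0
2:00pm start Yoga Blast → 1
4:00pm end Yoga Blast → 0
5:30pm start Rowing Lab → 1
7:00pm end Rowing Lab → 0
Peak is 3, at 9:30am (Barre Blast, Pilates Blast, Pilates Lab).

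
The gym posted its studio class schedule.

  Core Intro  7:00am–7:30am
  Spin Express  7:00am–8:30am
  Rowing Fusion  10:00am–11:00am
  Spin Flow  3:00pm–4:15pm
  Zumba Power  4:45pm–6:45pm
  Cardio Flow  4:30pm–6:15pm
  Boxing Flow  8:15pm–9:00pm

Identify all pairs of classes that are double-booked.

Cardio Flow & Zumba Power, Core Intro & Spin Express

Sorted by start: Core Intro, Spin Express, Rowing Fusion, Spin Flow, Cardio Flow, Zumba Power, Boxing Flow.
Spin Express starts before Core Intro ends → Core Intro and Spin Express overlap.
Rowing Fusion starts after Core Intro ends; Core Intro is clear from here.
Rowing Fusion starts after Spin Express ends; Spin Express is clear from here.
Spin Flow starts after Rowing Fusion ends; Rowing Fusion is clear from here.
Cardio Flow starts after Spin Flow ends; Spin Flow is clear from here.
Zumba Power starts before Cardio Flow ends → Cardio Flow and Zumba Power overlap.
Boxing Flow starts after Cardio Flow ends.
Boxing Flow starts after Zumba Power ends.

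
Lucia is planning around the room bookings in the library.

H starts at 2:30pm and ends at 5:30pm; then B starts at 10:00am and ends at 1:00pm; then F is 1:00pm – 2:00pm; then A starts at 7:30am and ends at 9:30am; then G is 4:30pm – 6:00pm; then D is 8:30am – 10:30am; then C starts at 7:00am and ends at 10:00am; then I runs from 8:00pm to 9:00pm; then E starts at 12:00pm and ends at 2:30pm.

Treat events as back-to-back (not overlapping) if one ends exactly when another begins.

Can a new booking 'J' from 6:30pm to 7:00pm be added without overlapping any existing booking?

C: ends 10:00am at or before J starts 6:30pm → clear.
A: ends 9:30am at or before J starts 6:30pm → clear.
D: ends 10:30am at or before J starts 6:30pm → clear.
B: ends 1:00pm at or before J starts 6:30pm → clear.
E: ends 2:30pm at or before J starts 6:30pm → clear.
F: ends 2:00pm at or before J starts 6:30pm → clear.
H: ends 5:30pm at or before J starts 6:30pm → clear.
G: ends 6:00pm at or before J starts 6:30pm → clear.
I: starts 8:00pm at or after J ends 7:00pm → clear.

Yes — the slot is free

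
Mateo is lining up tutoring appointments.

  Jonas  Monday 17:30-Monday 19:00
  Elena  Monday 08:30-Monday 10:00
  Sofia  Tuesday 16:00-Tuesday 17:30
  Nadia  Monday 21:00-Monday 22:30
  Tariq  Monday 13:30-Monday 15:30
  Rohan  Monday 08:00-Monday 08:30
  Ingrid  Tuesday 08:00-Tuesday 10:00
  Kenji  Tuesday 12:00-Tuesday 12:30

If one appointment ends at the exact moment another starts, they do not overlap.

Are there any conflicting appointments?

Sorted by start: Rohan, Elena, Tariq, Jonas, Nadia, Ingrid, Kenji, Sofia.
Elena starts exactly when Rohan ends (back-to-back, no overlap), so Rohan has no further overlaps.
Tariq starts after Elena ends, so Elena has no further overlaps.
Jonas starts after Tariq ends, so Tariq has no further overlaps.
Nadia starts after Jonas ends, so Jonas has no further overlaps.
Ingrid starts after Nadia ends, so Nadia has no further overlaps.
Kenji starts after Ingrid ends, so Ingrid has no further overlaps.
Sofia starts after Kenji ends.
Every pair is clear; the schedule has no overlaps.

No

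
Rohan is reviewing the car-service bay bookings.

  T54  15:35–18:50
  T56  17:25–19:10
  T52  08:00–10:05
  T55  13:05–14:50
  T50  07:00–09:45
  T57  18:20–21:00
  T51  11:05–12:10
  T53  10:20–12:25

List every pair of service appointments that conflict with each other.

Check each pair: they overlap iff neither finishes before the other starts.
Sorted by start: T50, T52, T53, T51, T55, T54, T56, T57.
T52 starts before T50 ends → T50 and T52 overlap.
T53 starts after T50 ends; T50 is clear from here.
T53 starts after T52 ends; T52 is clear from here.
T51 starts before T53 ends → T53 and T51 overlap.
T55 starts after T53 ends; T53 is clear from here.
T55 starts after T51 ends; T51 is clear from here.
T54 starts after T55 ends; T55 is clear from here.
T56 starts before T54 ends → T54 and T56 overlap.
T57 starts before T54 ends → T54 and T57 overlap.
T57 starts before T56 ends → T56 and T57 overlap.

T50 & T52, T51 & T53, T54 & T56, T54 & T57, T56 & T57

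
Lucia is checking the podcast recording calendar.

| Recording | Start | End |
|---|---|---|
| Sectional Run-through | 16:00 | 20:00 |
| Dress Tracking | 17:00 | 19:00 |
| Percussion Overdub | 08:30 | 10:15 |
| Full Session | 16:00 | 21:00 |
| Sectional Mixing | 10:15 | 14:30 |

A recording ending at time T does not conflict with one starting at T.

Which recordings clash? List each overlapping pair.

Sorted by start: Percussion Overdub, Sectional Mixing, Full Session, Sectional Run-through, Dress Tracking.
Sectional Mixing starts exactly when Percussion Overdub ends (back-to-back, no overlap) — done with Percussion Overdub.
Full Session starts after Sectional Mixing ends — done with Sectional Mixing.
Sectional Run-through starts before Full Session ends → Full Session and Sectional Run-through overlap.
Dress Tracking starts before Full Session ends → Full Session and Dress Tracking overlap.
Dress Tracking starts before Sectional Run-through ends → Sectional Run-through and Dress Tracking overlap.

Dress Tracking & Full Session, Dress Tracking & Sectional Run-through, Full Session & Sectional Run-through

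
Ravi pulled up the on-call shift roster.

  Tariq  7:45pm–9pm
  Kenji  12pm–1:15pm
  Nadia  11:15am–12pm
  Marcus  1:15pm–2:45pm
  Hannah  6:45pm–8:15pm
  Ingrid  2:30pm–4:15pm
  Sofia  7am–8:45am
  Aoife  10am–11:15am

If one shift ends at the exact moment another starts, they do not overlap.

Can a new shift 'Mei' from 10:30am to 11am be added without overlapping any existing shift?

Sofia: ends 8:45am at or before Mei starts 10:30am → clear.
Aoife: starts 10am before Mei ends 11am, and ends 11:15am after Mei starts 10:30am → overlap.
Nadia: starts 11:15am at or after Mei ends 11am → clear.
Kenji: starts 12pm at or after Mei ends 11am → clear.
Marcus: starts 1:15pm at or after Mei ends 11am → clear.
Ingrid: starts 2:30pm at or after Mei ends 11am → clear.
Hannah: starts 6:45pm at or after Mei ends 11am → clear.
Tariq: starts 7:45pm at or after Mei ends 11am → clear.
Mei overlaps Aoife.

No — it overlaps Aoife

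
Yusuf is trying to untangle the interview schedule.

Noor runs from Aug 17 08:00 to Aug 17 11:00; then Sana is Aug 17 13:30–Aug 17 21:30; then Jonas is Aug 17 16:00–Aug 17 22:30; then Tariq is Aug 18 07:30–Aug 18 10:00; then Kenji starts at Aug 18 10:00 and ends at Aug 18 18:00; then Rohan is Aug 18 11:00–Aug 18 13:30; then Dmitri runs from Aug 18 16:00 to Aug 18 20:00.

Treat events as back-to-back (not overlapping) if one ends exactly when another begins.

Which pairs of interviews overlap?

Check each pair: they overlap iff neither finishes before the other starts.
Sorted by start: Noor, Sana, Jonas, Tariq, Kenji, Rohan, Dmitri.
Sana starts after Noor ends — done with Noor.
Jonas starts before Sana ends → Sana and Jonas overlap.
Tariq starts after Sana ends — done with Sana.
Tariq starts after Jonas ends — done with Jonas.
Kenji starts exactly when Tariq ends (back-to-back, no overlap) — done with Tariq.
Rohan starts before Kenji ends → Kenji and Rohan overlap.
Dmitri starts before Kenji ends → Kenji and Dmitri overlap.
Dmitri starts after Rohan ends.

Dmitri & Kenji, Jonas & Sana, Kenji & Rohan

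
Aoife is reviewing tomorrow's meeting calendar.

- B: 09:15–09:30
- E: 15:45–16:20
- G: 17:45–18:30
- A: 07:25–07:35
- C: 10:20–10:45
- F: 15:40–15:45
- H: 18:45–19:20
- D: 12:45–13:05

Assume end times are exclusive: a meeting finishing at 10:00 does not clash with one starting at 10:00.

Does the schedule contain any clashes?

No

Sorted by start: A, B, C, D, F, E, G, H.
B starts after A ends — done with A.
C starts after B ends — done with B.
D starts after C ends — done with C.
F starts after D ends — done with D.
E starts exactly when F ends (back-to-back, no overlap) — done with F.
G starts after E ends — done with E.
H starts after G ends.
Every pair is clear; the schedule has no overlaps.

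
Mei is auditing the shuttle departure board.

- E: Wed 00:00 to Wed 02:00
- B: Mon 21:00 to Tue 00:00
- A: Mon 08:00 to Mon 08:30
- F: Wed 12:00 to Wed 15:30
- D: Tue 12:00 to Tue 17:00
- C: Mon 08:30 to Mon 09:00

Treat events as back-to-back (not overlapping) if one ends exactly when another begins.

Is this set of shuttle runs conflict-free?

Yes

Check each pair: they overlap iff neither finishes before the other starts.
Sorted by start: A, C, B, D, E, F.
C starts exactly when A ends (back-to-back, no overlap), so A has no further overlaps.
B starts after C ends, so C has no further overlaps.
D starts after B ends, so B has no further overlaps.
E starts after D ends, so D has no further overlaps.
F starts after E ends.
Every pair is clear; the schedule has no overlaps.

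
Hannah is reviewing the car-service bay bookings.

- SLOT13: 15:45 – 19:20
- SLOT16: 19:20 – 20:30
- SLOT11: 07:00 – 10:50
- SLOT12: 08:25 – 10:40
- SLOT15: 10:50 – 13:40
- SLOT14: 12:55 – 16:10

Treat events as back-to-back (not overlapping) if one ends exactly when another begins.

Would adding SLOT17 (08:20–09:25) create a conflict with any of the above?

SLOT11: starts 07:00 before SLOT17 ends 09:25, and ends 10:50 after SLOT17 starts 08:20 → overlap.
SLOT12: starts 08:25 before SLOT17 ends 09:25, and ends 10:40 after SLOT17 starts 08:20 → overlap.
SLOT15: starts 10:50 at or after SLOT17 ends 09:25 → clear.
SLOT14: starts 12:55 at or after SLOT17 ends 09:25 → clear.
SLOT13: starts 15:45 at or after SLOT17 ends 09:25 → clear.
SLOT16: starts 19:20 at or after SLOT17 ends 09:25 → clear.
SLOT17 overlaps SLOT11, SLOT12.

Yes — it overlaps SLOT11, SLOT12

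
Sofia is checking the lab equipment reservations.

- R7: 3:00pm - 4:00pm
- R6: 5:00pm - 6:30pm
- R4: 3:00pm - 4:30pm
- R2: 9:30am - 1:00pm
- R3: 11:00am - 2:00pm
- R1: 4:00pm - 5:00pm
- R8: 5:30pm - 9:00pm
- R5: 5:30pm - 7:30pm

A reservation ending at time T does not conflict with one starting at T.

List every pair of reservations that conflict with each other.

Sorted by start: R2, R3, R4, R7, R1, R6, R5, R8.
R3 starts before R2 ends → R2 and R3 overlap.
R4 starts after R2 ends, so nothing later overlaps R2 either.
R4 starts after R3 ends, so nothing later overlaps R3 either.
R7 starts before R4 ends → R4 and R7 overlap.
R1 starts before R4 ends → R4 and R1 overlap.
R6 starts after R4 ends, so nothing later overlaps R4 either.
R1 starts exactly when R7 ends (back-to-back, no overlap), so nothing later overlaps R7 either.
R6 starts exactly when R1 ends (back-to-back, no overlap), so nothing later overlaps R1 either.
R5 starts before R6 ends → R6 and R5 overlap.
R8 starts before R6 ends → R6 and R8 overlap.
R8 starts before R5 ends → R5 and R8 overlap.

R1 & R4, R2 & R3, R4 & R7, R5 & R6, R5 & R8, R6 & R8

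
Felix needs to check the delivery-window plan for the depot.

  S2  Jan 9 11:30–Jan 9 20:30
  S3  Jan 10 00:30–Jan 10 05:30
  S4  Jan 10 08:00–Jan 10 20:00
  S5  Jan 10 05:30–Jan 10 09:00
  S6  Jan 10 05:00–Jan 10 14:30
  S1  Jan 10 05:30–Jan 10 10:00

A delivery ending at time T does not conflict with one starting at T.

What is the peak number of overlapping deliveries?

Walk through starts and ends in time order (an end at T is processed before a start at T):
Jan 9 11:30 start S2 → 1
Jan 9 20:30 end S2 → 0
Jan 10 00:30 start S3 → 1
Jan 10 05:00 start S6 → 2
Jan 10 05:30 end S3 → 1
Jan 10 05:30 start S1 → 2
Jan 10 05:30 start S5 → 3
Jan 10 08:00 start S4 → 4
Jan 10 09:00 end S5 → 3
Jan 10 10:00 end S1 → 2
Jan 10 14:30 end S6 → 1
Jan 10 20:00 end S4 → 0
Peak is 4, at Jan 10 08:00 (S1, S4, S5, S6).

4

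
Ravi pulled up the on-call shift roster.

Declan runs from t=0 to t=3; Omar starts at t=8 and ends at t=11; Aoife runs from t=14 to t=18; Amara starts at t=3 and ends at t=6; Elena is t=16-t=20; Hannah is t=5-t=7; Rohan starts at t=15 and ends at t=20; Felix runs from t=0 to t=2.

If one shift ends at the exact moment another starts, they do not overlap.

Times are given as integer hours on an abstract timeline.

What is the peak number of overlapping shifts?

3

Sweep the timeline, counting +1 at each start and −1 at each end (ends before starts at a tie):
t=0 start Declan → 1
t=0 start Felix → 2
t=2 end Felix → 1
t=3 end Declan → 0
t=3 start Amara → 1
t=5 start Hannah → 2
t=6 end Amara → 1
t=7 end Hannah → 0
t=8 start Omar → 1
t=11 end Omar → 0
t=14 start Aoife → 1
t=15 start Rohan → 2
t=16 start Elena → 3
t=18 end Aoife → 2
t=20 end Elena → 1
t=20 end Rohan → 0
Peak is 3, at t=16 (Aoife, Elena, Rohan).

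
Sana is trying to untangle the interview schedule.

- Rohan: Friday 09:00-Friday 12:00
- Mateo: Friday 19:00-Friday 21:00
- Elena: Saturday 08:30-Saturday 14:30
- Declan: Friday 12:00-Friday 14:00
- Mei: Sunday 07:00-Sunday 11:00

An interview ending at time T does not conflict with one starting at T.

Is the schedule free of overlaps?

Yes

Two intervals overlap when each starts before the other ends.
Sorted by start: Rohan, Declan, Mateo, Elena, Mei.
Declan starts exactly when Rohan ends (back-to-back, no overlap), so Rohan has no further overlaps.
Mateo starts after Declan ends, so Declan has no further overlaps.
Elena starts after Mateo ends, so Mateo has no further overlaps.
Mei starts after Elena ends.
Every pair is clear; the schedule has no overlaps.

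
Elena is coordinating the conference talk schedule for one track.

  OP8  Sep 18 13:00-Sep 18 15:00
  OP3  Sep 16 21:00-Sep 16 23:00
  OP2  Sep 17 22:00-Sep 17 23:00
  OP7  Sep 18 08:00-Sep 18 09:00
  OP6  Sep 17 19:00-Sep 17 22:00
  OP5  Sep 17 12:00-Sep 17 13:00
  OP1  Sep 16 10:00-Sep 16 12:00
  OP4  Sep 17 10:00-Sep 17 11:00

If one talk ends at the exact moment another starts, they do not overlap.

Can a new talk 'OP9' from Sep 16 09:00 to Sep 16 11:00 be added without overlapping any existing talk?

No — it overlaps OP1

OP1: starts Sep 16 10:00 before OP9 ends Sep 16 11:00, and ends Sep 16 12:00 after OP9 starts Sep 16 09:00 → overlap.
OP3: starts Sep 16 21:00 at or after OP9 ends Sep 16 11:00 → clear.
OP4: starts Sep 17 10:00 at or after OP9 ends Sep 16 11:00 → clear.
OP5: starts Sep 17 12:00 at or after OP9 ends Sep 16 11:00 → clear.
OP6: starts Sep 17 19:00 at or after OP9 ends Sep 16 11:00 → clear.
OP2: starts Sep 17 22:00 at or after OP9 ends Sep 16 11:00 → clear.
OP7: starts Sep 18 08:00 at or after OP9 ends Sep 16 11:00 → clear.
OP8: starts Sep 18 13:00 at or after OP9 ends Sep 16 11:00 → clear.
OP9 overlaps OP1.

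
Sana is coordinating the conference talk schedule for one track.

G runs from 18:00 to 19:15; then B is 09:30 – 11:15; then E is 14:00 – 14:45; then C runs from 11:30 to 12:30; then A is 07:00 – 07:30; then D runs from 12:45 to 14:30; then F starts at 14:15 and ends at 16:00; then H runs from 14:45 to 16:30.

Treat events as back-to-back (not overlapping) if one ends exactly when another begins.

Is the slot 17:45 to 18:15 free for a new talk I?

No — it overlaps G

A: ends 07:30 at or before I starts 17:45 → clear.
B: ends 11:15 at or before I starts 17:45 → clear.
C: ends 12:30 at or before I starts 17:45 → clear.
D: ends 14:30 at or before I starts 17:45 → clear.
E: ends 14:45 at or before I starts 17:45 → clear.
F: ends 16:00 at or before I starts 17:45 → clear.
H: ends 16:30 at or before I starts 17:45 → clear.
G: starts 18:00 before I ends 18:15, and ends 19:15 after I starts 17:45 → overlap.
I overlaps G.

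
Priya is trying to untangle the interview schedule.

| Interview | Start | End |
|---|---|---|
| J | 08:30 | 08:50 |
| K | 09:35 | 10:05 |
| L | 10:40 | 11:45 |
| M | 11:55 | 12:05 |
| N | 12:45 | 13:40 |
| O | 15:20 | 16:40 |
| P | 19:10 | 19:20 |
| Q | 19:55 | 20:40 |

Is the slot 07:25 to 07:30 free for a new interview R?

J: starts 08:30 at or after R ends 07:30 → clear.
K: starts 09:35 at or after R ends 07:30 → clear.
L: starts 10:40 at or after R ends 07:30 → clear.
M: starts 11:55 at or after R ends 07:30 → clear.
N: starts 12:45 at or after R ends 07:30 → clear.
O: starts 15:20 at or after R ends 07:30 → clear.
P: starts 19:10 at or after R ends 07:30 → clear.
Q: starts 19:55 at or after R ends 07:30 → clear.

Yes — the slot is free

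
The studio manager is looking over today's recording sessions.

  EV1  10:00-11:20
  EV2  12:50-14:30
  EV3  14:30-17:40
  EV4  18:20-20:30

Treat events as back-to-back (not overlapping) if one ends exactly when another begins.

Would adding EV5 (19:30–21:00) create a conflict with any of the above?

Yes — it overlaps EV4

EV1: ends 11:20 at or before EV5 starts 19:30 → clear.
EV2: ends 14:30 at or before EV5 starts 19:30 → clear.
EV3: ends 17:40 at or before EV5 starts 19:30 → clear.
EV4: starts 18:20 before EV5 ends 21:00, and ends 20:30 after EV5 starts 19:30 → overlap.
EV5 overlaps EV4.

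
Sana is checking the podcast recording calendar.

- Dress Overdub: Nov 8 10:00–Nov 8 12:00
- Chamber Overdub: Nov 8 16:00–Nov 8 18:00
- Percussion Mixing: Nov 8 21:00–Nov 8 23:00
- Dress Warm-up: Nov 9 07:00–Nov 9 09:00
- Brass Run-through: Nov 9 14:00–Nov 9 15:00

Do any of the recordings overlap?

Two intervals overlap when each starts before the other ends.
Sorted by start: Dress Overdub, Chamber Overdub, Percussion Mixing, Dress Warm-up, Brass Run-through.
Chamber Overdub starts after Dress Overdub ends, so Dress Overdub has no further overlaps.
Percussion Mixing starts after Chamber Overdub ends, so Chamber Overdub has no further overlaps.
Dress Warm-up starts after Percussion Mixing ends, so Percussion Mixing has no further overlaps.
Brass Run-through starts after Dress Warm-up ends.
Every pair is clear; the schedule has no overlaps.

No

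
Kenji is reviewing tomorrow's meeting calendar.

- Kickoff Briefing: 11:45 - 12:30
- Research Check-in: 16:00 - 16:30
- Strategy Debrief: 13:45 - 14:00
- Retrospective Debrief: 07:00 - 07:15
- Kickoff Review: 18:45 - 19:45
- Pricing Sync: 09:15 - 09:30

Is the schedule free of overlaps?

Yes

Check each pair: they overlap iff neither finishes before the other starts.
Sorted by start: Retrospective Debrief, Pricing Sync, Kickoff Briefing, Strategy Debrief, Research Check-in, Kickoff Review.
Pricing Sync starts after Retrospective Debrief ends — done with Retrospective Debrief.
Kickoff Briefing starts after Pricing Sync ends — done with Pricing Sync.
Strategy Debrief starts after Kickoff Briefing ends — done with Kickoff Briefing.
Research Check-in starts after Strategy Debrief ends — done with Strategy Debrief.
Kickoff Review starts after Research Check-in ends.
Every pair is clear; the schedule has no overlaps.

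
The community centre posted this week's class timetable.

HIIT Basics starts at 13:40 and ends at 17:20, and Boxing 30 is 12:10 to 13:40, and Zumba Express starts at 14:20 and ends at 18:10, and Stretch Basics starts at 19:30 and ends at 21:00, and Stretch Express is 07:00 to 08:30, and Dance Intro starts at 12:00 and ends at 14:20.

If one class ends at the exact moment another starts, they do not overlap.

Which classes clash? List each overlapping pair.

Two intervals overlap when each starts before the other ends.
Sorted by start: Stretch Express, Dance Intro, Boxing 30, HIIT Basics, Zumba Express, Stretch Basics.
Dance Intro starts after Stretch Express ends, so nothing later overlaps Stretch Express either.
Boxing 30 starts before Dance Intro ends → Dance Intro and Boxing 30 overlap.
HIIT Basics starts before Dance Intro ends → Dance Intro and HIIT Basics overlap.
Zumba Express starts exactly when Dance Intro ends (back-to-back, no overlap), so nothing later overlaps Dance Intro either.
HIIT Basics starts exactly when Boxing 30 ends (back-to-back, no overlap), so nothing later overlaps Boxing 30 either.
Zumba Express starts before HIIT Basics ends → HIIT Basics and Zumba Express overlap.
Stretch Basics starts after HIIT Basics ends.
Stretch Basics starts after Zumba Express ends.

Boxing 30 & Dance Intro, Dance Intro & HIIT Basics, HIIT Basics & Zumba Express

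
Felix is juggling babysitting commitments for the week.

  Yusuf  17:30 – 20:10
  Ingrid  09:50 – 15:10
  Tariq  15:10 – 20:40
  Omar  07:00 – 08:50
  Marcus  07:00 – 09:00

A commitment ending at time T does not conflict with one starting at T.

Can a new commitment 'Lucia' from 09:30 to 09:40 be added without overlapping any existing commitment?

Yes — the slot is free

Omar: ends 08:50 at or before Lucia starts 09:30 → clear.
Marcus: ends 09:00 at or before Lucia starts 09:30 → clear.
Ingrid: starts 09:50 at or after Lucia ends 09:40 → clear.
Tariq: starts 15:10 at or after Lucia ends 09:40 → clear.
Yusuf: starts 17:30 at or after Lucia ends 09:40 → clear.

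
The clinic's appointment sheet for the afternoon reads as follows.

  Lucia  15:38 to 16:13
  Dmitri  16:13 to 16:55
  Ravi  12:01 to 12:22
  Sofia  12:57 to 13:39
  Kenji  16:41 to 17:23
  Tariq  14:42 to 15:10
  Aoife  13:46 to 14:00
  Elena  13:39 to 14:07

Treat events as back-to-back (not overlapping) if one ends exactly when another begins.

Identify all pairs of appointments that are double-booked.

Aoife & Elena, Dmitri & Kenji

Two intervals overlap when each starts before the other ends.
Sorted by start: Ravi, Sofia, Elena, Aoife, Tariq, Lucia, Dmitri, Kenji.
Sofia starts after Ravi ends, so nothing later overlaps Ravi either.
Elena starts exactly when Sofia ends (back-to-back, no overlap), so nothing later overlaps Sofia either.
Aoife starts before Elena ends → Elena and Aoife overlap.
Tariq starts after Elena ends, so nothing later overlaps Elena either.
Tariq starts after Aoife ends, so nothing later overlaps Aoife either.
Lucia starts after Tariq ends, so nothing later overlaps Tariq either.
Dmitri starts exactly when Lucia ends (back-to-back, no overlap), so nothing later overlaps Lucia either.
Kenji starts before Dmitri ends → Dmitri and Kenji overlap.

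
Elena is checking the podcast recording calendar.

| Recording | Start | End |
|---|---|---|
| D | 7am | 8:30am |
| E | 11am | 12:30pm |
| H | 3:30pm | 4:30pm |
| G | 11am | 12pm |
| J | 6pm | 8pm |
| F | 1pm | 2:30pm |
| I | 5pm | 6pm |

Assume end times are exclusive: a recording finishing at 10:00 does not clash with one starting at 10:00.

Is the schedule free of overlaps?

Sorted by start: D, E, G, F, H, I, J.
E starts after D ends — done with D.
G starts before E ends → E and G overlap.
That's a conflict, so the schedule is not conflict-free.

No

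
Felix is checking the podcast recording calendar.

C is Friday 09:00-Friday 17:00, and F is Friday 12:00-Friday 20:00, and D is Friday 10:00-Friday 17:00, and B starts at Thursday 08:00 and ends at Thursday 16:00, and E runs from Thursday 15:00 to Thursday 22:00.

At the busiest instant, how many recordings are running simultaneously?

Sweep the timeline, counting +1 at each start and −1 at each end (ends before starts at a tie):
Thursday 08:00 start B → 1
Thursday 15:00 start E → 2
Thursday 16:00 end B → 1
Thursday 22:00 end E → 0
Friday 09:00 start C → 1
Friday 10:00 start D → 2
Friday 12:00 start F → 3
Friday 17:00 end C → 2
Friday 17:00 end D → 1
Friday 20:00 end F → 0
Peak is 3, at Friday 12:00 (C, D, F).

3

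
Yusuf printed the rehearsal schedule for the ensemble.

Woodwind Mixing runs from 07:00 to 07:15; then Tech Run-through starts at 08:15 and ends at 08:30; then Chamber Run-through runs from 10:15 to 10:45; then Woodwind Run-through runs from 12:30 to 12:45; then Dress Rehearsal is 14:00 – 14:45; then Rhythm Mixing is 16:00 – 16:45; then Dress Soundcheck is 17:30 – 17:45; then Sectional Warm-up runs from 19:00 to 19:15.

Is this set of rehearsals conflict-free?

Two intervals overlap when each starts before the other ends.
Sorted by start: Woodwind Mixing, Tech Run-through, Chamber Run-through, Woodwind Run-through, Dress Rehearsal, Rhythm Mixing, Dress Soundcheck, Sectional Warm-up.
Tech Run-through starts after Woodwind Mixing ends — done with Woodwind Mixing.
Chamber Run-through starts after Tech Run-through ends — done with Tech Run-through.
Woodwind Run-through starts after Chamber Run-through ends — done with Chamber Run-through.
Dress Rehearsal starts after Woodwind Run-through ends — done with Woodwind Run-through.
Rhythm Mixing starts after Dress Rehearsal ends — done with Dress Rehearsal.
Dress Soundcheck starts after Rhythm Mixing ends — done with Rhythm Mixing.
Sectional Warm-up starts after Dress Soundcheck ends.
Every pair is clear; the schedule has no overlaps.

Yes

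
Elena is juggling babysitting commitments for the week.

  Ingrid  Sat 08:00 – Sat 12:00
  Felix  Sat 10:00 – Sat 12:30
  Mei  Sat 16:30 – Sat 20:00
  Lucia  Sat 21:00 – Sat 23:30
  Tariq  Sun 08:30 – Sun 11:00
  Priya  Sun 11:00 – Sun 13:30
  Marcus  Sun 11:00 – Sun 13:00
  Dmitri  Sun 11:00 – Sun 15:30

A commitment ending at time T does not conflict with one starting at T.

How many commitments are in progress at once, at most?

3

Sort all start/end points and keep a running count:
Sat 08:00 start Ingrid → 1
Sat 10:00 start Felix → 2
Sat 12:00 end Ingrid → 1
Sat 12:30 end Felix → 0
Sat 16:30 start Mei → 1
Sat 20:00 end Mei → 0
Sat 21:00 start Lucia → 1
Sat 23:30 end Lucia → 0
Sun 08:30 start Tariq → 1
Sun 11:00 end Tariq → 0
Sun 11:00 start Dmitri → 1
Sun 11:00 start Marcus → 2
Sun 11:00 start Priya → 3
Sun 13:00 end Marcus → 2
Sun 13:30 end Priya → 1
Sun 15:30 end Dmitri → 0
Peak is 3, at Sun 11:00 (Dmitri, Marcus, Priya).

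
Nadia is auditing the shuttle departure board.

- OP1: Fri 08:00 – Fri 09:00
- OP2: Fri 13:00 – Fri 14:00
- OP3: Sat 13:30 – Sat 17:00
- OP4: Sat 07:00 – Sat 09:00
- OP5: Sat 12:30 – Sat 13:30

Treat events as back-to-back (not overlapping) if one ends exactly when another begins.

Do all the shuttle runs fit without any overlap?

Yes

Sorted by start: OP1, OP2, OP4, OP5, OP3.
OP2 starts after OP1 ends — done with OP1.
OP4 starts after OP2 ends — done with OP2.
OP5 starts after OP4 ends — done with OP4.
OP3 starts exactly when OP5 ends (back-to-back, no overlap).
Every pair is clear; the schedule has no overlaps.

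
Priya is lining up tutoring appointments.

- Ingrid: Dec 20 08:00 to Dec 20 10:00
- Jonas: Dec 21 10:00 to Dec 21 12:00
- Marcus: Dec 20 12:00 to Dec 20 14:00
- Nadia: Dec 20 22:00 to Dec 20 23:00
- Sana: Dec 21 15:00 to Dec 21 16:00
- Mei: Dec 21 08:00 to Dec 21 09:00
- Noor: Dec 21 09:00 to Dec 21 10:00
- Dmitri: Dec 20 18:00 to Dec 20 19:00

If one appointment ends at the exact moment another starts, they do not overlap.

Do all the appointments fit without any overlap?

Yes

Sorted by start: Ingrid, Marcus, Dmitri, Nadia, Mei, Noor, Jonas, Sana.
Marcus starts after Ingrid ends; Ingrid is clear from here.
Dmitri starts after Marcus ends; Marcus is clear from here.
Nadia starts after Dmitri ends; Dmitri is clear from here.
Mei starts after Nadia ends; Nadia is clear from here.
Noor starts exactly when Mei ends (back-to-back, no overlap); Mei is clear from here.
Jonas starts exactly when Noor ends (back-to-back, no overlap); Noor is clear from here.
Sana starts after Jonas ends.
Every pair is clear; the schedule has no overlaps.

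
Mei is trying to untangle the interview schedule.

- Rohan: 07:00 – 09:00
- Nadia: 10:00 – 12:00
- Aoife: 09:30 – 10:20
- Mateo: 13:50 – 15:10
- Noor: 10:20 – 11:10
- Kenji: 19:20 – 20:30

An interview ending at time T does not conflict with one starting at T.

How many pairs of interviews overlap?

2

Sorted by start: Rohan, Aoife, Nadia, Noor, Mateo, Kenji.
Aoife starts after Rohan ends, so Rohan has no further overlaps.
Nadia starts before Aoife ends → Aoife and Nadia overlap.
Noor starts exactly when Aoife ends (back-to-back, no overlap), so Aoife has no further overlaps.
Noor starts before Nadia ends → Nadia and Noor overlap.
Mateo starts after Nadia ends, so Nadia has no further overlaps.
Mateo starts after Noor ends, so Noor has no further overlaps.
Kenji starts after Mateo ends.
Overlapping pairs: Aoife & Nadia, Nadia & Noor — 2 in total.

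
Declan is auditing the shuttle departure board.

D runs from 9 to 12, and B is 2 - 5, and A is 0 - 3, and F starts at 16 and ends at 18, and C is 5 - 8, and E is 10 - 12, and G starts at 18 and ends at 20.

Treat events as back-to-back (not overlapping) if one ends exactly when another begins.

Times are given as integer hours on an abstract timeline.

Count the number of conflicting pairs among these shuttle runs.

2

Sorted by start: A, B, C, D, E, F, G.
B starts before A ends → A and B overlap.
C starts after A ends, so A has no further overlaps.
C starts exactly when B ends (back-to-back, no overlap), so B has no further overlaps.
D starts after C ends, so C has no further overlaps.
E starts before D ends → D and E overlap.
F starts after D ends, so D has no further overlaps.
F starts after E ends, so E has no further overlaps.
G starts exactly when F ends (back-to-back, no overlap).
Overlapping pairs: A & B, D & E — 2 in total.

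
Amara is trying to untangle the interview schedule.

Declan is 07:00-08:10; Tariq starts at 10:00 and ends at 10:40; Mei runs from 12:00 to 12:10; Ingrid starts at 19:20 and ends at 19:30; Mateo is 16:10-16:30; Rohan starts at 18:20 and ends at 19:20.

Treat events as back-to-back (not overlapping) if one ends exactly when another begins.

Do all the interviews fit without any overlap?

Yes

Sorted by start: Declan, Tariq, Mei, Mateo, Rohan, Ingrid.
Tariq starts after Declan ends, so Declan has no further overlaps.
Mei starts after Tariq ends, so Tariq has no further overlaps.
Mateo starts after Mei ends, so Mei has no further overlaps.
Rohan starts after Mateo ends, so Mateo has no further overlaps.
Ingrid starts exactly when Rohan ends (back-to-back, no overlap).
Every pair is clear; the schedule has no overlaps.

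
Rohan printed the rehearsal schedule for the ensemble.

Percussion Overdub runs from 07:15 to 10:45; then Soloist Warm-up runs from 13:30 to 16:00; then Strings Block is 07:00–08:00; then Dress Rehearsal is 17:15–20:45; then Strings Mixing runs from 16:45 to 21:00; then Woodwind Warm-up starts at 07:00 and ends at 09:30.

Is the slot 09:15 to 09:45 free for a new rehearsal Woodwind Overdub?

No — it overlaps Percussion Overdub, Woodwind Warm-up

Strings Block: ends 08:00 at or before Woodwind Overdub starts 09:15 → clear.
Woodwind Warm-up: starts 07:00 before Woodwind Overdub ends 09:45, and ends 09:30 after Woodwind Overdub starts 09:15 → overlap.
Percussion Overdub: starts 07:15 before Woodwind Overdub ends 09:45, and ends 10:45 after Woodwind Overdub starts 09:15 → overlap.
Soloist Warm-up: starts 13:30 at or after Woodwind Overdub ends 09:45 → clear.
Strings Mixing: starts 16:45 at or after Woodwind Overdub ends 09:45 → clear.
Dress Rehearsal: starts 17:15 at or after Woodwind Overdub ends 09:45 → clear.
Woodwind Overdub overlaps Woodwind Warm-up, Percussion Overdub.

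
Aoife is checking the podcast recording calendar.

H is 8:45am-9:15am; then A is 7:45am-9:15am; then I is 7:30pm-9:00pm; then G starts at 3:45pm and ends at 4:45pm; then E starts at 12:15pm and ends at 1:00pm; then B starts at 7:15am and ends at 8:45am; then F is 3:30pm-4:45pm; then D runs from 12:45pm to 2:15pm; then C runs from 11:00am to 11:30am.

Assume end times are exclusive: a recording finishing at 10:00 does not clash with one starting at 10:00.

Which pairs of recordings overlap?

Sorted by start: B, A, H, C, E, D, F, G, I.
A starts before B ends → B and A overlap.
H starts exactly when B ends (back-to-back, no overlap) — done with B.
H starts before A ends → A and H overlap.
C starts after A ends — done with A.
C starts after H ends — done with H.
E starts after C ends — done with C.
D starts before E ends → E and D overlap.
F starts after E ends — done with E.
F starts after D ends — done with D.
G starts before F ends → F and G overlap.
I starts after F ends.
I starts after G ends.

A & B, A & H, D & E, F & G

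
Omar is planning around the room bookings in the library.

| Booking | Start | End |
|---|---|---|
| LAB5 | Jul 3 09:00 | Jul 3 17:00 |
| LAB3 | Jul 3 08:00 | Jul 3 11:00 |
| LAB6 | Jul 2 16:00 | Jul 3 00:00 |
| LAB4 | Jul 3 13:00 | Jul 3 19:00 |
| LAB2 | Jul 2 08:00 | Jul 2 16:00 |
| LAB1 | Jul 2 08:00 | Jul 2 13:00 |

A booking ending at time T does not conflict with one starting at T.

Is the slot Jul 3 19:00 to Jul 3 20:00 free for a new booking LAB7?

LAB1: ends Jul 2 13:00 at or before LAB7 starts Jul 3 19:00 → clear.
LAB2: ends Jul 2 16:00 at or before LAB7 starts Jul 3 19:00 → clear.
LAB6: ends Jul 3 00:00 at or before LAB7 starts Jul 3 19:00 → clear.
LAB3: ends Jul 3 11:00 at or before LAB7 starts Jul 3 19:00 → clear.
LAB5: ends Jul 3 17:00 at or before LAB7 starts Jul 3 19:00 → clear.
LAB4: ends Jul 3 19:00 at or before LAB7 starts Jul 3 19:00 → clear.

Yes — the slot is free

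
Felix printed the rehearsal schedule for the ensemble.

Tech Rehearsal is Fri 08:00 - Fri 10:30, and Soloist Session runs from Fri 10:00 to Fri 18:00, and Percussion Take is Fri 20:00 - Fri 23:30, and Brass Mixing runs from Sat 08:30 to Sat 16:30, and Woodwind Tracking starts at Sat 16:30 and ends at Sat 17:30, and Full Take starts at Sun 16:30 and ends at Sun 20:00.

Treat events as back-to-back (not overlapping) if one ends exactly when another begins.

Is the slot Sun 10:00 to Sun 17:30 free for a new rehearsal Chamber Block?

Tech Rehearsal: ends Fri 10:30 at or before Chamber Block starts Sun 10:00 → clear.
Soloist Session: ends Fri 18:00 at or before Chamber Block starts Sun 10:00 → clear.
Percussion Take: ends Fri 23:30 at or before Chamber Block starts Sun 10:00 → clear.
Brass Mixing: ends Sat 16:30 at or before Chamber Block starts Sun 10:00 → clear.
Woodwind Tracking: ends Sat 17:30 at or before Chamber Block starts Sun 10:00 → clear.
Full Take: starts Sun 16:30 before Chamber Block ends Sun 17:30, and ends Sun 20:00 after Chamber Block starts Sun 10:00 → overlap.
Chamber Block overlaps Full Take.

No — it overlaps Full Take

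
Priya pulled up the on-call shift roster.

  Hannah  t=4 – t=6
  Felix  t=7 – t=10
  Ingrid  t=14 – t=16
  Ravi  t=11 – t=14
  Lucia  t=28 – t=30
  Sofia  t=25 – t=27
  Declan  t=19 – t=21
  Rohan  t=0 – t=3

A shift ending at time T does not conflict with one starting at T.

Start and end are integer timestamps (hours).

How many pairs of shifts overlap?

Sorted by start: Rohan, Hannah, Felix, Ravi, Ingrid, Declan, Sofia, Lucia.
Hannah starts after Rohan ends; Rohan is clear from here.
Felix starts after Hannah ends; Hannah is clear from here.
Ravi starts after Felix ends; Felix is clear from here.
Ingrid starts exactly when Ravi ends (back-to-back, no overlap); Ravi is clear from here.
Declan starts after Ingrid ends; Ingrid is clear from here.
Sofia starts after Declan ends; Declan is clear from here.
Lucia starts after Sofia ends.
No pair overlaps.

0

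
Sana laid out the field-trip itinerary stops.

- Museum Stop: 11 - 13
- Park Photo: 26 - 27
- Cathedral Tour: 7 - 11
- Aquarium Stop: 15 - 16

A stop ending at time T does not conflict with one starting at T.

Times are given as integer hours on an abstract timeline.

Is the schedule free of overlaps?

Sorted by start: Cathedral Tour, Museum Stop, Aquarium Stop, Park Photo.
Museum Stop starts exactly when Cathedral Tour ends (back-to-back, no overlap), so Cathedral Tour has no further overlaps.
Aquarium Stop starts after Museum Stop ends, so Museum Stop has no further overlaps.
Park Photo starts after Aquarium Stop ends.
Every pair is clear; the schedule has no overlaps.

Yes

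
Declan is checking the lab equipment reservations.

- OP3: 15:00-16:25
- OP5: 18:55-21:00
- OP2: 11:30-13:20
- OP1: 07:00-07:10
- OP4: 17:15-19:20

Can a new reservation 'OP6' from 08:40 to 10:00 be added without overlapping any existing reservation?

Yes — the slot is free

OP1: ends 07:10 at or before OP6 starts 08:40 → clear.
OP2: starts 11:30 at or after OP6 ends 10:00 → clear.
OP3: starts 15:00 at or after OP6 ends 10:00 → clear.
OP4: starts 17:15 at or after OP6 ends 10:00 → clear.
OP5: starts 18:55 at or after OP6 ends 10:00 → clear.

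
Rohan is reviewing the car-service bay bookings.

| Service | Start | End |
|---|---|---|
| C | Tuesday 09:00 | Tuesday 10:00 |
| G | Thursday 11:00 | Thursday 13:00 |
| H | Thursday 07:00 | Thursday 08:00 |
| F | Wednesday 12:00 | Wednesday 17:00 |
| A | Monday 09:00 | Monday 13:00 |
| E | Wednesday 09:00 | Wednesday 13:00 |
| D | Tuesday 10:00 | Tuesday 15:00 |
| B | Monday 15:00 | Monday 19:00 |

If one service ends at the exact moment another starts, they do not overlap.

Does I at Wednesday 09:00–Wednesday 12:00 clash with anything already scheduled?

A: ends Monday 13:00 at or before I starts Wednesday 09:00 → clear.
B: ends Monday 19:00 at or before I starts Wednesday 09:00 → clear.
C: ends Tuesday 10:00 at or before I starts Wednesday 09:00 → clear.
D: ends Tuesday 15:00 at or before I starts Wednesday 09:00 → clear.
E: starts Wednesday 09:00 before I ends Wednesday 12:00, and ends Wednesday 13:00 after I starts Wednesday 09:00 → overlap.
F: starts Wednesday 12:00 at or after I ends Wednesday 12:00 → clear.
H: starts Thursday 07:00 at or after I ends Wednesday 12:00 → clear.
G: starts Thursday 11:00 at or after I ends Wednesday 12:00 → clear.
I overlaps E.

Yes — it overlaps E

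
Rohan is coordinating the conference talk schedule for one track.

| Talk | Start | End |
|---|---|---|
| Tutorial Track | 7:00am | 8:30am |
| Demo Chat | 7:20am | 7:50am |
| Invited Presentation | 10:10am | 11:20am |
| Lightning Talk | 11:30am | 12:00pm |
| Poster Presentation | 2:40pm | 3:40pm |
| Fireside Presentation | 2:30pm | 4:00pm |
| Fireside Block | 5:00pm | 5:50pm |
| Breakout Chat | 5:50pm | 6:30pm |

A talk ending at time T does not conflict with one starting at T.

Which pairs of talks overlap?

Sorted by start: Tutorial Track, Demo Chat, Invited Presentation, Lightning Talk, Fireside Presentation, Poster Presentation, Fireside Block, Breakout Chat.
Demo Chat starts before Tutorial Track ends → Tutorial Track and Demo Chat overlap.
Invited Presentation starts after Tutorial Track ends, so Tutorial Track has no further overlaps.
Invited Presentation starts after Demo Chat ends, so Demo Chat has no further overlaps.
Lightning Talk starts after Invited Presentation ends, so Invited Presentation has no further overlaps.
Fireside Presentation starts after Lightning Talk ends, so Lightning Talk has no further overlaps.
Poster Presentation starts before Fireside Presentation ends → Fireside Presentation and Poster Presentation overlap.
Fireside Block starts after Fireside Presentation ends, so Fireside Presentation has no further overlaps.
Fireside Block starts after Poster Presentation ends, so Poster Presentation has no further overlaps.
Breakout Chat starts exactly when Fireside Block ends (back-to-back, no overlap).

Demo Chat & Tutorial Track, Fireside Presentation & Poster Presentation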